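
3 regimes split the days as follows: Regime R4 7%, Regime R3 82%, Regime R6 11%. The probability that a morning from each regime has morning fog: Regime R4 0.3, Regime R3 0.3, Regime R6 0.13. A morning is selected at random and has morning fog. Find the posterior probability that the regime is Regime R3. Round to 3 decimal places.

0.875

Compute prior × likelihood for every hypothesis:
  Regime R4: 0.07 × 0.3 = 0.021
  Regime R3: 0.82 × 0.3 = 0.246
  Regime R6: 0.11 × 0.13 = 0.0143
Total = 0.2813.
P(Regime R3 | evidence) = 0.246 / 0.2813 ≈ 0.875.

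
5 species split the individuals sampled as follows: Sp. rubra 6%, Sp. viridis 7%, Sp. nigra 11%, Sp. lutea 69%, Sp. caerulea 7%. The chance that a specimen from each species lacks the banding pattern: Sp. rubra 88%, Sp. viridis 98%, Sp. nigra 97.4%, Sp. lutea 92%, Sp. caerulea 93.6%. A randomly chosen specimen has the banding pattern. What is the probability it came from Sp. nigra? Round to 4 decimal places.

0.0402

Taking complements, P(banded | each) = Sp. rubra 0.12, Sp. viridis 0.02, Sp. nigra 0.026, Sp. lutea 0.08, Sp. caerulea 0.064.
Prior × likelihood for each hypothesis:
  Sp. rubra: 0.06 × 0.12 = 0.0072
  Sp. viridis: 0.07 × 0.02 = 0.0014
  Sp. nigra: 0.11 × 0.026 = 0.00286
  Sp. lutea: 0.69 × 0.08 = 0.0552
  Sp. caerulea: 0.07 × 0.064 = 0.00448
Sum = 0.07114.
P(Sp. nigra | evidence) = 0.00286 / 0.07114 ≈ 0.0402.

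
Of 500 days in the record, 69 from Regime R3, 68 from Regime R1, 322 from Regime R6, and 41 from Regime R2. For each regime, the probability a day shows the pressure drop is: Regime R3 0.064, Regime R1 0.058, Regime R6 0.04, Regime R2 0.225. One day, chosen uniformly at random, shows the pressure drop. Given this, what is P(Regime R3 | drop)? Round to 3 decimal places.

0.145

Unnormalized posteriors (prior × likelihood):
  Regime R3: 0.138 × 0.064 = 0.008832
  Regime R1: 0.136 × 0.058 = 0.007888
  Regime R6: 0.644 × 0.04 = 0.02576
  Regime R2: 0.082 × 0.225 = 0.01845
Sum = 0.06093.
P(Regime R3 | evidence) = 0.008832 / 0.06093 ≈ 0.145.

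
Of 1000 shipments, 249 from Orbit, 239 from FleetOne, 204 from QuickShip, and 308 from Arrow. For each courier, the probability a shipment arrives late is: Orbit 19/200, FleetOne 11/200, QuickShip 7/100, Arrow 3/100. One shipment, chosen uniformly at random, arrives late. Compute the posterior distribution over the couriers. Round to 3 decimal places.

Orbit 0.392, FleetOne 0.218, QuickShip 0.237, Arrow 0.153

Compute prior × likelihood for every hypothesis:
  Orbit: 0.249 × 0.095 = 0.023655
  FleetOne: 0.239 × 0.055 = 0.013145
  QuickShip: 0.204 × 0.07 = 0.01428
  Arrow: 0.308 × 0.03 = 0.00924
Total = 0.06032.
P(Orbit | late) = 0.023655/0.06032 ≈ 0.392
P(FleetOne | late) = 0.013145/0.06032 ≈ 0.218
P(QuickShip | late) = 0.01428/0.06032 ≈ 0.237
P(Arrow | late) = 0.00924/0.06032 ≈ 0.153
(Check: 0.392+0.218+0.237+0.153 = 1.000.)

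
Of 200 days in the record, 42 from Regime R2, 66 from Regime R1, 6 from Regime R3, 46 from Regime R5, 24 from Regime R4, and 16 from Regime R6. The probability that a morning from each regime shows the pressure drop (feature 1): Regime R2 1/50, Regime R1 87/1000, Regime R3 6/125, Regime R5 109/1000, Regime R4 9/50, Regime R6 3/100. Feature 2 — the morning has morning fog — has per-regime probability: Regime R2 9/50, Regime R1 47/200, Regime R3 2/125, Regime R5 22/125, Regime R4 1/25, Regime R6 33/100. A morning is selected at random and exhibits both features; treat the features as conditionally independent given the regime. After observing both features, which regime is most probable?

Compute prior × likelihood for every hypothesis:
  Regime R2: 0.21 × 0.02 × 0.18 = 0.000756
  Regime R1: 0.33 × 0.087 × 0.235 = 0.00674685
  Regime R3: 0.03 × 0.048 × 0.016 = 0.00002304
  Regime R5: 0.23 × 0.109 × 0.176 = 0.00441232
  Regime R4: 0.12 × 0.18 × 0.04 = 0.000864
  Regime R6: 0.08 × 0.03 × 0.33 = 0.000792
Sum = 0.01359421.
Largest term belongs to Regime R1, so Regime R1 is most probable.

Regime R1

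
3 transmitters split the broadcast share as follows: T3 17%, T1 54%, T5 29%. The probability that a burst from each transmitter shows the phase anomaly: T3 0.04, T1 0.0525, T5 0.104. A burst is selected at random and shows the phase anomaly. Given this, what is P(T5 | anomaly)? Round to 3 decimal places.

0.462

Unnormalized posteriors (prior × likelihood):
  T3: 0.17 × 0.04 = 0.0068
  T1: 0.54 × 0.0525 = 0.02835
  T5: 0.29 × 0.104 = 0.03016
Normalizing constant = 0.06531.
P(T5 | evidence) = 0.03016 / 0.06531 ≈ 0.462.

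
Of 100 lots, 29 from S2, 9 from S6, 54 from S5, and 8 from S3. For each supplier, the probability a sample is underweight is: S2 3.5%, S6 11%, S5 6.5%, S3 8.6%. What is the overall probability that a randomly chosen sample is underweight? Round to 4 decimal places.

Unnormalized posteriors (prior × likelihood):
  S2: 0.29 × 0.035 = 0.01015
  S6: 0.09 × 0.11 = 0.0099
  S5: 0.54 × 0.065 = 0.0351
  S3: 0.08 × 0.086 = 0.00688
P(underweight) = 0.01015 + 0.0099 + 0.0351 + 0.00688 = 0.06203 → 0.0620.

0.0620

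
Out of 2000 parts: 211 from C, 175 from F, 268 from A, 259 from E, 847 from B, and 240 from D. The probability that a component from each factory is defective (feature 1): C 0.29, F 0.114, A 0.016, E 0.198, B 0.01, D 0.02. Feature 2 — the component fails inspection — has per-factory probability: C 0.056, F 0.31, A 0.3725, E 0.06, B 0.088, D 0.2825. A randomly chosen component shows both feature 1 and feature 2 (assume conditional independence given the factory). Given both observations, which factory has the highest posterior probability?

By Bayes' rule, posterior ∝ prior × likelihood:
  C: 0.1055 × 0.29 × 0.056 = 0.00171332
  F: 0.0875 × 0.114 × 0.31 = 0.00309225
  A: 0.134 × 0.016 × 0.3725 = 0.00079864
  E: 0.1295 × 0.198 × 0.06 = 0.00153846
  B: 0.4235 × 0.01 × 0.088 = 0.00037268
  D: 0.12 × 0.02 × 0.2825 = 0.000678
Total = 0.00819335.
Largest term belongs to F, so F is most probable.

F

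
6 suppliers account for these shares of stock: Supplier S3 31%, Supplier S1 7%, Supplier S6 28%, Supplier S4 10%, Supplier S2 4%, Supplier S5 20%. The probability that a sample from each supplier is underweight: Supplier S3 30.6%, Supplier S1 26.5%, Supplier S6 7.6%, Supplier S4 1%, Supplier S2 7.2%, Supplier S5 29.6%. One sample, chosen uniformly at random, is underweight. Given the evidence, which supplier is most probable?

Compute prior × likelihood for every hypothesis:
  Supplier S3: 0.31 × 0.306 = 0.09486
  Supplier S1: 0.07 × 0.265 = 0.01855
  Supplier S6: 0.28 × 0.076 = 0.02128
  Supplier S4: 0.1 × 0.01 = 0.001
  Supplier S2: 0.04 × 0.072 = 0.00288
  Supplier S5: 0.2 × 0.296 = 0.0592
Total = 0.19777.
Largest term belongs to Supplier S3, so Supplier S3 is most probable.

Supplier S3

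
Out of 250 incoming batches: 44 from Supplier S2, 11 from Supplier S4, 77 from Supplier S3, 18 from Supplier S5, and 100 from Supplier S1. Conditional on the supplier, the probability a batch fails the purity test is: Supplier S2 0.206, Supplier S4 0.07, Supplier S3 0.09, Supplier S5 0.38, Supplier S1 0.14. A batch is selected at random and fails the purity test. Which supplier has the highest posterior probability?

Compute prior × likelihood for every hypothesis:
  Supplier S2: 0.176 × 0.206 = 0.036256
  Supplier S4: 0.044 × 0.07 = 0.00308
  Supplier S3: 0.308 × 0.09 = 0.02772
  Supplier S5: 0.072 × 0.38 = 0.02736
  Supplier S1: 0.4 × 0.14 = 0.056
Sum = 0.150416.
Largest term belongs to Supplier S1, so Supplier S1 is most probable.

Supplier S1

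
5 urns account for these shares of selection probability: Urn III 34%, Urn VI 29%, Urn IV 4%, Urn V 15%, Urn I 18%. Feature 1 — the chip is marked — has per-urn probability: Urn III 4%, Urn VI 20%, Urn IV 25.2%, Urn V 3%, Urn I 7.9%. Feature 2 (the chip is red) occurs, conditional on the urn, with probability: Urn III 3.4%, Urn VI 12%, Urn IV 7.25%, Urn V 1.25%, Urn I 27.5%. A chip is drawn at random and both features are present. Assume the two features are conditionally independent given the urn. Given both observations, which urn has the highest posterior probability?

Compute prior × likelihood for every hypothesis:
  Urn III: 0.34 × 0.04 × 0.034 = 0.0004624
  Urn VI: 0.29 × 0.2 × 0.12 = 0.00696
  Urn IV: 0.04 × 0.252 × 0.0725 = 0.0007308
  Urn V: 0.15 × 0.03 × 0.0125 = 0.00005625
  Urn I: 0.18 × 0.079 × 0.275 = 0.0039105
Sum = 0.01211995.
Largest term belongs to Urn VI, so Urn VI is most probable.

Urn VI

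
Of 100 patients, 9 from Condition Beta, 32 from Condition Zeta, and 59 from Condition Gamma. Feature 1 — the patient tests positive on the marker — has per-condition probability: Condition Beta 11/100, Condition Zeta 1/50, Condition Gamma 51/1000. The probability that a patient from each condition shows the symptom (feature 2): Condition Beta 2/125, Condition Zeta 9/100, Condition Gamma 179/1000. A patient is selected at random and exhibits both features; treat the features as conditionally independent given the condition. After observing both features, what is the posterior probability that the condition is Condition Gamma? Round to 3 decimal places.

Unnormalized posteriors (prior × likelihood):
  Condition Beta: 0.09 × 0.11 × 0.016 = 0.0001584
  Condition Zeta: 0.32 × 0.02 × 0.09 = 0.000576
  Condition Gamma: 0.59 × 0.051 × 0.179 = 0.00538611
Sum = 0.00612051.
P(Condition Gamma | evidence) = 0.00538611 / 0.00612051 ≈ 0.880.

0.880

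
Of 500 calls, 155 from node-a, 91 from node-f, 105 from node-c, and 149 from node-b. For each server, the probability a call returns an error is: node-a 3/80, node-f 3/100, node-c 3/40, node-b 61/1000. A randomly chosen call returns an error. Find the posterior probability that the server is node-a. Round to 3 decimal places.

0.228

Unnormalized posteriors (prior × likelihood):
  node-a: 0.31 × 0.0375 = 0.011625
  node-f: 0.182 × 0.03 = 0.00546
  node-c: 0.21 × 0.075 = 0.01575
  node-b: 0.298 × 0.061 = 0.018178
Total = 0.051013.
P(node-a | evidence) = 0.011625 / 0.051013 ≈ 0.228.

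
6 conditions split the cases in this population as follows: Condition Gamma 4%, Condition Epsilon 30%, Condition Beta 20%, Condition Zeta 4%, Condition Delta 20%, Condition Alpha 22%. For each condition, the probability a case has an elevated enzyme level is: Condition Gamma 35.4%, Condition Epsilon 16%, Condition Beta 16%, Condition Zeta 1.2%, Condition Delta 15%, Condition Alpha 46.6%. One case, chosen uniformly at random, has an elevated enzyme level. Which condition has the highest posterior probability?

Condition Alpha

Prior × likelihood for each hypothesis:
  Condition Gamma: 0.04 × 0.354 = 0.01416
  Condition Epsilon: 0.3 × 0.16 = 0.048
  Condition Beta: 0.2 × 0.16 = 0.032
  Condition Zeta: 0.04 × 0.012 = 0.00048
  Condition Delta: 0.2 × 0.15 = 0.03
  Condition Alpha: 0.22 × 0.466 = 0.10252
Normalizing constant = 0.22716.
Largest term belongs to Condition Alpha, so Condition Alpha is most probable.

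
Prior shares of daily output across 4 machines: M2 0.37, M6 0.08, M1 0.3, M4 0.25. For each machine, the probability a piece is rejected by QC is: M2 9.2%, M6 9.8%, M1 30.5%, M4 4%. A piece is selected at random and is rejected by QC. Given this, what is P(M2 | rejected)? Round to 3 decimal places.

By Bayes' rule, posterior ∝ prior × likelihood:
  M2: 0.37 × 0.092 = 0.03404
  M6: 0.08 × 0.098 = 0.00784
  M1: 0.3 × 0.305 = 0.0915
  M4: 0.25 × 0.04 = 0.01
Total = 0.14338.
P(M2 | evidence) = 0.03404 / 0.14338 ≈ 0.237.

0.237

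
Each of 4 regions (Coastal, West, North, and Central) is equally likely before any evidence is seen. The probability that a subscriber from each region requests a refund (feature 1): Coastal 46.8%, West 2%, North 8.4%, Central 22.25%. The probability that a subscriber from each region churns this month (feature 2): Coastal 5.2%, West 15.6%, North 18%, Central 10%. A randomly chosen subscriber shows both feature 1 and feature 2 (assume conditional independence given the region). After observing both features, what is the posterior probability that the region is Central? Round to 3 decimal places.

Since the prior is uniform, the posterior is proportional to the likelihood:
  Coastal: 0.468 × 0.052 = 0.024336
  West: 0.02 × 0.156 = 0.00312
  North: 0.084 × 0.18 = 0.01512
  Central: 0.2225 × 0.1 = 0.02225
Total = 0.064826.
P(Central | evidence) = 0.02225 / 0.064826 ≈ 0.343.

0.343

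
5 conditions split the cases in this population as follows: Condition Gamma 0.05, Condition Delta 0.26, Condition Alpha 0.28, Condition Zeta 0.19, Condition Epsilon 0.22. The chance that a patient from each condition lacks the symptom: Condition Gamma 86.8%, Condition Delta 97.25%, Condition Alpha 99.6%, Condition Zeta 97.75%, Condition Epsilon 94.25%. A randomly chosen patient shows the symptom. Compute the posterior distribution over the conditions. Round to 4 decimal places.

Taking complements, P(symptomatic | each) = Condition Gamma 0.132, Condition Delta 0.0275, Condition Alpha 0.004, Condition Zeta 0.0225, Condition Epsilon 0.0575.
Unnormalized posteriors (prior × likelihood):
  Condition Gamma: 0.05 × 0.132 = 0.0066
  Condition Delta: 0.26 × 0.0275 = 0.00715
  Condition Alpha: 0.28 × 0.004 = 0.00112
  Condition Zeta: 0.19 × 0.0225 = 0.004275
  Condition Epsilon: 0.22 × 0.0575 = 0.01265
Normalizing constant = 0.031795.
P(Condition Gamma | symptomatic) = 0.0066/0.031795 ≈ 0.2076
P(Condition Delta | symptomatic) = 0.00715/0.031795 ≈ 0.2249
P(Condition Alpha | symptomatic) = 0.00112/0.031795 ≈ 0.0352
P(Condition Zeta | symptomatic) = 0.004275/0.031795 ≈ 0.1345
P(Condition Epsilon | symptomatic) = 0.01265/0.031795 ≈ 0.3979
(Check: 0.2076+0.2249+0.0352+0.1345+0.3979 = 1.0001.)

Condition Gamma 0.2076, Condition Delta 0.2249, Condition Alpha 0.0352, Condition Zeta 0.1345, Condition Epsilon 0.3979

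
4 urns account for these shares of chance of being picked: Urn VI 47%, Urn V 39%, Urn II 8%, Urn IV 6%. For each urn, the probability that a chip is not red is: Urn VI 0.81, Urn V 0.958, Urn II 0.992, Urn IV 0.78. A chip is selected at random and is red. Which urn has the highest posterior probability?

Urn VI

Taking complements, P(red | each) = Urn VI 0.19, Urn V 0.042, Urn II 0.008, Urn IV 0.22.
Compute prior × likelihood for every hypothesis:
  Urn VI: 0.47 × 0.19 = 0.0893
  Urn V: 0.39 × 0.042 = 0.01638
  Urn II: 0.08 × 0.008 = 0.00064
  Urn IV: 0.06 × 0.22 = 0.0132
Normalizing constant = 0.11952.
Largest term belongs to Urn VI, so Urn VI is most probable.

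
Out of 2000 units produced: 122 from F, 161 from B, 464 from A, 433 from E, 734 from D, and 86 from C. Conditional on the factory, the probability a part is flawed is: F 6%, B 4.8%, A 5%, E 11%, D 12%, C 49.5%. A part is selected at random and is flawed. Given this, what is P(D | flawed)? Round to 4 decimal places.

0.4068

Unnormalized posteriors (prior × likelihood):
  F: 0.061 × 0.06 = 0.00366
  B: 0.0805 × 0.048 = 0.003864
  A: 0.232 × 0.05 = 0.0116
  E: 0.2165 × 0.11 = 0.023815
  D: 0.367 × 0.12 = 0.04404
  C: 0.043 × 0.495 = 0.021285
Normalizing constant = 0.108264.
P(D | evidence) = 0.04404 / 0.108264 ≈ 0.4068.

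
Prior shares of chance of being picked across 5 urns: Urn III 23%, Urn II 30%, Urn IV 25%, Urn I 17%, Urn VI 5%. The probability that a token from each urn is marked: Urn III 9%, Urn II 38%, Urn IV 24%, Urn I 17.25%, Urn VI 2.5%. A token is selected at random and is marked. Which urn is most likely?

Prior × likelihood for each hypothesis:
  Urn III: 0.23 × 0.09 = 0.0207
  Urn II: 0.3 × 0.38 = 0.114
  Urn IV: 0.25 × 0.24 = 0.06
  Urn I: 0.17 × 0.1725 = 0.029325
  Urn VI: 0.05 × 0.025 = 0.00125
Normalizing constant = 0.225275.
Largest term belongs to Urn II, so Urn II is most probable.

Urn II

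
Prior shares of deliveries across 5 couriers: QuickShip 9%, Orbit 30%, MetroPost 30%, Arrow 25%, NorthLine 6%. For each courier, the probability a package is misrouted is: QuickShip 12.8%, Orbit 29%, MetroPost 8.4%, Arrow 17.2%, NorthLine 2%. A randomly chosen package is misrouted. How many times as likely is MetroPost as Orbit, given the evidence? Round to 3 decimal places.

0.290

Unnormalized posteriors (prior × likelihood):
  QuickShip: 0.09 × 0.128 = 0.01152
  Orbit: 0.3 × 0.29 = 0.087
  MetroPost: 0.3 × 0.084 = 0.0252
  Arrow: 0.25 × 0.172 = 0.043
  NorthLine: 0.06 × 0.02 = 0.0012
Sum = 0.16792.
The ratio is 0.0252 / 0.087 (the normalizer cancels) = 0.290.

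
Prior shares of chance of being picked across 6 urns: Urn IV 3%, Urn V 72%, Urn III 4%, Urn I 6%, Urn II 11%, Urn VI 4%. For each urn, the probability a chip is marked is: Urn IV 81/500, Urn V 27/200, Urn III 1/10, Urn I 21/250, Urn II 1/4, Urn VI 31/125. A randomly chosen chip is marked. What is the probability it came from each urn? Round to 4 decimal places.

Urn IV 0.0327, Urn V 0.6545, Urn III 0.0269, Urn I 0.0339, Urn II 0.1852, Urn VI 0.0668

Compute prior × likelihood for every hypothesis:
  Urn IV: 0.03 × 0.162 = 0.00486
  Urn V: 0.72 × 0.135 = 0.0972
  Urn III: 0.04 × 0.1 = 0.004
  Urn I: 0.06 × 0.084 = 0.00504
  Urn II: 0.11 × 0.25 = 0.0275
  Urn VI: 0.04 × 0.248 = 0.00992
Sum = 0.14852.
P(Urn IV | marked) = 0.00486/0.14852 ≈ 0.0327
P(Urn V | marked) = 0.0972/0.14852 ≈ 0.6545
P(Urn III | marked) = 0.004/0.14852 ≈ 0.0269
P(Urn I | marked) = 0.00504/0.14852 ≈ 0.0339
P(Urn II | marked) = 0.0275/0.14852 ≈ 0.1852
P(Urn VI | marked) = 0.00992/0.14852 ≈ 0.0668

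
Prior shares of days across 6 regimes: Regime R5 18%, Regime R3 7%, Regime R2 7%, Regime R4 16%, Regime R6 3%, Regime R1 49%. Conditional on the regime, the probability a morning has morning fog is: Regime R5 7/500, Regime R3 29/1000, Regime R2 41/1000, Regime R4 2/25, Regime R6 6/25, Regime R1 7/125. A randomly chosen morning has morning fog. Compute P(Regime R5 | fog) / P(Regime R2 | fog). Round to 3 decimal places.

Compute prior × likelihood for every hypothesis:
  Regime R5: 0.18 × 0.014 = 0.00252
  Regime R3: 0.07 × 0.029 = 0.00203
  Regime R2: 0.07 × 0.041 = 0.00287
  Regime R4: 0.16 × 0.08 = 0.0128
  Regime R6: 0.03 × 0.24 = 0.0072
  Regime R1: 0.49 × 0.056 = 0.02744
Sum = 0.05486.
The ratio is 0.00252 / 0.00287 (the normalizer cancels) = 0.878.

0.878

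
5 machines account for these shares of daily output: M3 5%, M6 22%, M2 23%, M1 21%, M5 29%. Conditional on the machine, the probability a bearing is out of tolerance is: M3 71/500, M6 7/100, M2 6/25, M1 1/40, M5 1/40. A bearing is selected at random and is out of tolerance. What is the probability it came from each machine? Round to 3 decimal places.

M3 0.079, M6 0.171, M2 0.612, M1 0.058, M5 0.080

By Bayes' rule, posterior ∝ prior × likelihood:
  M3: 0.05 × 0.142 = 0.0071
  M6: 0.22 × 0.07 = 0.0154
  M2: 0.23 × 0.24 = 0.0552
  M1: 0.21 × 0.025 = 0.00525
  M5: 0.29 × 0.025 = 0.00725
Total = 0.0902.
P(M3 | oversize) = 0.0071/0.0902 ≈ 0.079
P(M6 | oversize) = 0.0154/0.0902 ≈ 0.171
P(M2 | oversize) = 0.0552/0.0902 ≈ 0.612
P(M1 | oversize) = 0.00525/0.0902 ≈ 0.058
P(M5 | oversize) = 0.00725/0.0902 ≈ 0.080
(Check: 0.079+0.171+0.612+0.058+0.080 = 1.000.)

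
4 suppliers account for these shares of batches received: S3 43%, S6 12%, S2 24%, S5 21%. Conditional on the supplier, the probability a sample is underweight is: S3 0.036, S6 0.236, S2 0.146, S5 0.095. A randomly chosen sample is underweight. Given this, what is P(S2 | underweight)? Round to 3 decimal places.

Unnormalized posteriors (prior × likelihood):
  S3: 0.43 × 0.036 = 0.01548
  S6: 0.12 × 0.236 = 0.02832
  S2: 0.24 × 0.146 = 0.03504
  S5: 0.21 × 0.095 = 0.01995
Total = 0.09879.
P(S2 | evidence) = 0.03504 / 0.09879 ≈ 0.355.

0.355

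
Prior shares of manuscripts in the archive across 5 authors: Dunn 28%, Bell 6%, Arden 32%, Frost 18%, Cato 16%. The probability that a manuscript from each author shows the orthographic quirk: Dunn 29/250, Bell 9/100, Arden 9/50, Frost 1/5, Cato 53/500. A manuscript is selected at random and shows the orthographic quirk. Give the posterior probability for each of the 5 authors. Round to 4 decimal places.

Compute prior × likelihood for every hypothesis:
  Dunn: 0.28 × 0.116 = 0.03248
  Bell: 0.06 × 0.09 = 0.0054
  Arden: 0.32 × 0.18 = 0.0576
  Frost: 0.18 × 0.2 = 0.036
  Cato: 0.16 × 0.106 = 0.01696
Total = 0.14844.
P(Dunn | quirk) = 0.03248/0.14844 ≈ 0.2188
P(Bell | quirk) = 0.0054/0.14844 ≈ 0.0364
P(Arden | quirk) = 0.0576/0.14844 ≈ 0.3880
P(Frost | quirk) = 0.036/0.14844 ≈ 0.2425
P(Cato | quirk) = 0.01696/0.14844 ≈ 0.1143
(Check: 0.2188+0.0364+0.3880+0.2425+0.1143 = 1.0000.)

Dunn 0.2188, Bell 0.0364, Arden 0.3880, Frost 0.2425, Cato 0.1143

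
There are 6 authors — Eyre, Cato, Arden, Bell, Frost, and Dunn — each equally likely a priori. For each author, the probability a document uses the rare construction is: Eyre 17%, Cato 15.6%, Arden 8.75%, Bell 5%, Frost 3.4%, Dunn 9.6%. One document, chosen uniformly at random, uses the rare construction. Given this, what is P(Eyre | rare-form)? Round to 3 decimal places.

With a uniform prior (1/6 each), posterior ∝ likelihood:
  Eyre: 0.17
  Cato: 0.156
  Arden: 0.0875
  Bell: 0.05
  Frost: 0.034
  Dunn: 0.096
Normalizing constant = 0.5935.
P(Eyre | evidence) = 0.17 / 0.5935 ≈ 0.286.

0.286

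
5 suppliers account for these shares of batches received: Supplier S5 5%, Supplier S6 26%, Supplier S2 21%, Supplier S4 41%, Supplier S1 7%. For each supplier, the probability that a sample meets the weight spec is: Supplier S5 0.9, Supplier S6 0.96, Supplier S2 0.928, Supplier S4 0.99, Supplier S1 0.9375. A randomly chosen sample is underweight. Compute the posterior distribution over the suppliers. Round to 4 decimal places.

Taking complements, P(underweight | each) = Supplier S5 0.1, Supplier S6 0.04, Supplier S2 0.072, Supplier S4 0.01, Supplier S1 0.0625.
Prior × likelihood for each hypothesis:
  Supplier S5: 0.05 × 0.1 = 0.005
  Supplier S6: 0.26 × 0.04 = 0.0104
  Supplier S2: 0.21 × 0.072 = 0.01512
  Supplier S4: 0.41 × 0.01 = 0.0041
  Supplier S1: 0.07 × 0.0625 = 0.004375
Normalizing constant = 0.038995.
P(Supplier S5 | underweight) = 0.005/0.038995 ≈ 0.1282
P(Supplier S6 | underweight) = 0.0104/0.038995 ≈ 0.2667
P(Supplier S2 | underweight) = 0.01512/0.038995 ≈ 0.3877
P(Supplier S4 | underweight) = 0.0041/0.038995 ≈ 0.1051
P(Supplier S1 | underweight) = 0.004375/0.038995 ≈ 0.1122

Supplier S5 0.1282, Supplier S6 0.2667, Supplier S2 0.3877, Supplier S4 0.1051, Supplier S1 0.1122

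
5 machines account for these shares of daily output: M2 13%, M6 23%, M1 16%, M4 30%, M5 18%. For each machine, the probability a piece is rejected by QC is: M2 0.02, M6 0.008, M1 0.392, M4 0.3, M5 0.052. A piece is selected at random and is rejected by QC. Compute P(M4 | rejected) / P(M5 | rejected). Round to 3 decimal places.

Prior × likelihood for each hypothesis:
  M2: 0.13 × 0.02 = 0.0026
  M6: 0.23 × 0.008 = 0.00184
  M1: 0.16 × 0.392 = 0.06272
  M4: 0.3 × 0.3 = 0.09
  M5: 0.18 × 0.052 = 0.00936
Sum = 0.16652.
The ratio is 0.09 / 0.00936 (the normalizer cancels) = 9.615.

9.615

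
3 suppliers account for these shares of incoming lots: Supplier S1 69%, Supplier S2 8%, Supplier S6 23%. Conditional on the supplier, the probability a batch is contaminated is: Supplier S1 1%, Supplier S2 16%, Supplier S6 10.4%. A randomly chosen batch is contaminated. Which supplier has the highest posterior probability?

Unnormalized posteriors (prior × likelihood):
  Supplier S1: 0.69 × 0.01 = 0.0069
  Supplier S2: 0.08 × 0.16 = 0.0128
  Supplier S6: 0.23 × 0.104 = 0.02392
Normalizing constant = 0.04362.
Largest term belongs to Supplier S6, so Supplier S6 is most probable.

Supplier S6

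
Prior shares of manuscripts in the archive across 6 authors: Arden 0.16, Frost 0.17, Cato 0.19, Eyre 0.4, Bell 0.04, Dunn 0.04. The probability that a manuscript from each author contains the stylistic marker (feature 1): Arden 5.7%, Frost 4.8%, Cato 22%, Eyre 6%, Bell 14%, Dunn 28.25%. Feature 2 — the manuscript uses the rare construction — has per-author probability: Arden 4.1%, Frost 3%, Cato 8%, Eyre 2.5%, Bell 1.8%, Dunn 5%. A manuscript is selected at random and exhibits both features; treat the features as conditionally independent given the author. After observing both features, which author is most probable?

Cato

Compute prior × likelihood for every hypothesis:
  Arden: 0.16 × 0.057 × 0.041 = 0.00037392
  Frost: 0.17 × 0.048 × 0.03 = 0.0002448
  Cato: 0.19 × 0.22 × 0.08 = 0.003344
  Eyre: 0.4 × 0.06 × 0.025 = 0.0006
  Bell: 0.04 × 0.14 × 0.018 = 0.0001008
  Dunn: 0.04 × 0.2825 × 0.05 = 0.000565
Sum = 0.00522852.
Largest term belongs to Cato, so Cato is most probable.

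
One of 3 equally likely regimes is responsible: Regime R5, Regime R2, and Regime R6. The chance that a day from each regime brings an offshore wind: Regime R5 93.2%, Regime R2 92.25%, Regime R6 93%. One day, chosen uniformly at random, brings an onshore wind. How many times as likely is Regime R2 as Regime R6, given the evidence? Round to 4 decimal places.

1.1071

Taking complements, P(onshore | each) = Regime R5 0.068, Regime R2 0.0775, Regime R6 0.07.
With a uniform prior (1/3 each), posterior ∝ likelihood:
  Regime R5: 0.068
  Regime R2: 0.0775
  Regime R6: 0.07
Normalizing constant = 0.2155.
The ratio is 0.0775 / 0.07 (the normalizer cancels) = 1.1071.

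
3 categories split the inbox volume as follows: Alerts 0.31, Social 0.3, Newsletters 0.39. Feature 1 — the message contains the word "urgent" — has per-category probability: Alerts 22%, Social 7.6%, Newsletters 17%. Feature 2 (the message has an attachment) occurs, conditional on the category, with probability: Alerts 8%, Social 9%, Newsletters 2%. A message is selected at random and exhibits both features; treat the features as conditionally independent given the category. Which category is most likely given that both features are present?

Compute prior × likelihood for every hypothesis:
  Alerts: 0.31 × 0.22 × 0.08 = 0.005456
  Social: 0.3 × 0.076 × 0.09 = 0.002052
  Newsletters: 0.39 × 0.17 × 0.02 = 0.001326
Sum = 0.008834.
Largest term belongs to Alerts, so Alerts is most probable.

Alerts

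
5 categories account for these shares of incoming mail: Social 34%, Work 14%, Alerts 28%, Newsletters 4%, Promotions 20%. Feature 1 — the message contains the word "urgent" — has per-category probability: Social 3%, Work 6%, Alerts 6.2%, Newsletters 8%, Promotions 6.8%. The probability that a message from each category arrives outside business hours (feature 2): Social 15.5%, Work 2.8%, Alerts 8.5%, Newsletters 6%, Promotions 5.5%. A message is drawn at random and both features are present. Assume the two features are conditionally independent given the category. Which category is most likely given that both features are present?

Social

By Bayes' rule, posterior ∝ prior × likelihood:
  Social: 0.34 × 0.03 × 0.155 = 0.001581
  Work: 0.14 × 0.06 × 0.028 = 0.0002352
  Alerts: 0.28 × 0.062 × 0.085 = 0.0014756
  Newsletters: 0.04 × 0.08 × 0.06 = 0.000192
  Promotions: 0.2 × 0.068 × 0.055 = 0.000748
Sum = 0.0042318.
Largest term belongs to Social, so Social is most probable.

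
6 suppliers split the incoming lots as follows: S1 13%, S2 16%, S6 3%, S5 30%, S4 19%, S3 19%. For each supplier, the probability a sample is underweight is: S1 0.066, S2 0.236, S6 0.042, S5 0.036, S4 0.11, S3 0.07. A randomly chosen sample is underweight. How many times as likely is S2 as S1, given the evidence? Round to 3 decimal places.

Compute prior × likelihood for every hypothesis:
  S1: 0.13 × 0.066 = 0.00858
  S2: 0.16 × 0.236 = 0.03776
  S6: 0.03 × 0.042 = 0.00126
  S5: 0.3 × 0.036 = 0.0108
  S4: 0.19 × 0.11 = 0.0209
  S3: 0.19 × 0.07 = 0.0133
Normalizing constant = 0.0926.
The ratio is 0.03776 / 0.00858 (the normalizer cancels) = 4.401.

4.401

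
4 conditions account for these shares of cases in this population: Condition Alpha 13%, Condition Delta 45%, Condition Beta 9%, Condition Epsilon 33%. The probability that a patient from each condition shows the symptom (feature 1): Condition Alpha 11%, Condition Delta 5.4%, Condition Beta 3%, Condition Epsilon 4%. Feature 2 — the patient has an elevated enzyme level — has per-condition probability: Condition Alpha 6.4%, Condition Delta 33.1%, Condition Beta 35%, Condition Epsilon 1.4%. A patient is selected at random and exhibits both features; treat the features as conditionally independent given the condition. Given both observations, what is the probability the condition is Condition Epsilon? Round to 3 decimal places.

Unnormalized posteriors (prior × likelihood):
  Condition Alpha: 0.13 × 0.11 × 0.064 = 0.0009152
  Condition Delta: 0.45 × 0.054 × 0.331 = 0.0080433
  Condition Beta: 0.09 × 0.03 × 0.35 = 0.000945
  Condition Epsilon: 0.33 × 0.04 × 0.014 = 0.0001848
Normalizing constant = 0.0100883.
P(Condition Epsilon | evidence) = 0.0001848 / 0.0100883 ≈ 0.018.

0.018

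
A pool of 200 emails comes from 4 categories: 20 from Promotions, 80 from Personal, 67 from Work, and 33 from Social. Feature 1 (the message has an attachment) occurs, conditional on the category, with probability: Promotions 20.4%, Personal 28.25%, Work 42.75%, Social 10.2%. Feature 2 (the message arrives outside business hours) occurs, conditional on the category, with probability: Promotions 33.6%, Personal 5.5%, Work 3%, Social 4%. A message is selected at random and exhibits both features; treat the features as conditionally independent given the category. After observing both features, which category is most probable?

Promotions

Prior × likelihood for each hypothesis:
  Promotions: 0.1 × 0.204 × 0.336 = 0.0068544
  Personal: 0.4 × 0.2825 × 0.055 = 0.006215
  Work: 0.335 × 0.4275 × 0.03 = 0.004296375
  Social: 0.165 × 0.102 × 0.04 = 0.0006732
Total = 0.018038975.
Largest term belongs to Promotions, so Promotions is most probable.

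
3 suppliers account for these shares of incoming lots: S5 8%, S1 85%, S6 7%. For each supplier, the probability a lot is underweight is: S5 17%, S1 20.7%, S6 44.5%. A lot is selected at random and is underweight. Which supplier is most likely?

S1

Prior × likelihood for each hypothesis:
  S5: 0.08 × 0.17 = 0.0136
  S1: 0.85 × 0.207 = 0.17595
  S6: 0.07 × 0.445 = 0.03115
Sum = 0.2207.
Largest term belongs to S1, so S1 is most probable.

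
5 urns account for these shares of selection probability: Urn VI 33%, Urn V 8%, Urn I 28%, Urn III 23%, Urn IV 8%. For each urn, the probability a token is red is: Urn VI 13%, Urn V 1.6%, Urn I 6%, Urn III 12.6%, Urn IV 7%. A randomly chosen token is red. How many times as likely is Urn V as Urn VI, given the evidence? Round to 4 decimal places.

0.0298

Compute prior × likelihood for every hypothesis:
  Urn VI: 0.33 × 0.13 = 0.0429
  Urn V: 0.08 × 0.016 = 0.00128
  Urn I: 0.28 × 0.06 = 0.0168
  Urn III: 0.23 × 0.126 = 0.02898
  Urn IV: 0.08 × 0.07 = 0.0056
Sum = 0.09556.
The ratio is 0.00128 / 0.0429 (the normalizer cancels) = 0.0298.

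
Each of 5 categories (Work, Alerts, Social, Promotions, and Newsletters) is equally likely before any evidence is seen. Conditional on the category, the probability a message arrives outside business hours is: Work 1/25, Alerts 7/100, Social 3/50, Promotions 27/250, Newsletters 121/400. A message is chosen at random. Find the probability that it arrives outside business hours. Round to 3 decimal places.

0.116

With a uniform prior (1/5 each), posterior ∝ likelihood:
  Work: 0.04
  Alerts: 0.07
  Social: 0.06
  Promotions: 0.108
  Newsletters: 0.3025
P(off-hours) = (1/5) × (0.04 + 0.07 + 0.06 + 0.108 + 0.3025) = 0.5805/5 ≈ 0.116.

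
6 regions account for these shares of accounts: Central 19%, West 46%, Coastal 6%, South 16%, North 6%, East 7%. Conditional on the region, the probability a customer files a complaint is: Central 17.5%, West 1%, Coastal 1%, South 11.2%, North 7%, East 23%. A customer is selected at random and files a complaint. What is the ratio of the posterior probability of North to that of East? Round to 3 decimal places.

0.261

By Bayes' rule, posterior ∝ prior × likelihood:
  Central: 0.19 × 0.175 = 0.03325
  West: 0.46 × 0.01 = 0.0046
  Coastal: 0.06 × 0.01 = 0.0006
  South: 0.16 × 0.112 = 0.01792
  North: 0.06 × 0.07 = 0.0042
  East: 0.07 × 0.23 = 0.0161
Normalizing constant = 0.07667.
The ratio is 0.0042 / 0.0161 (the normalizer cancels) = 0.261.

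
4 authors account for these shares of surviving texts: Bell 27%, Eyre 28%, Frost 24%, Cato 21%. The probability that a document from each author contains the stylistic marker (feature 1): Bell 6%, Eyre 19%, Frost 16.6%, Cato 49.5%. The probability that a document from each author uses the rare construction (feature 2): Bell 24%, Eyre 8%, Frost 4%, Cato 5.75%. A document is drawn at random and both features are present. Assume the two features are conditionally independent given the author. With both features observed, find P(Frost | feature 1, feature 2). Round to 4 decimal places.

Unnormalized posteriors (prior × likelihood):
  Bell: 0.27 × 0.06 × 0.24 = 0.003888
  Eyre: 0.28 × 0.19 × 0.08 = 0.004256
  Frost: 0.24 × 0.166 × 0.04 = 0.0015936
  Cato: 0.21 × 0.495 × 0.0575 = 0.005977125
Total = 0.015714725.
P(Frost | evidence) = 0.0015936 / 0.015714725 ≈ 0.1014.

0.1014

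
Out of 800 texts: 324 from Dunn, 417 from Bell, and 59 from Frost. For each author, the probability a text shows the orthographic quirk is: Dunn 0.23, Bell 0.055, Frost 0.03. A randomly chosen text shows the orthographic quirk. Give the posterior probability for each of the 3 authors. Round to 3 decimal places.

Dunn 0.751, Bell 0.231, Frost 0.018

Unnormalized posteriors (prior × likelihood):
  Dunn: 0.405 × 0.23 = 0.09315
  Bell: 0.52125 × 0.055 = 0.02866875
  Frost: 0.07375 × 0.03 = 0.0022125
Sum = 0.12403125.
P(Dunn | quirk) = 0.09315/0.12403125 ≈ 0.751
P(Bell | quirk) = 0.02866875/0.12403125 ≈ 0.231
P(Frost | quirk) = 0.0022125/0.12403125 ≈ 0.018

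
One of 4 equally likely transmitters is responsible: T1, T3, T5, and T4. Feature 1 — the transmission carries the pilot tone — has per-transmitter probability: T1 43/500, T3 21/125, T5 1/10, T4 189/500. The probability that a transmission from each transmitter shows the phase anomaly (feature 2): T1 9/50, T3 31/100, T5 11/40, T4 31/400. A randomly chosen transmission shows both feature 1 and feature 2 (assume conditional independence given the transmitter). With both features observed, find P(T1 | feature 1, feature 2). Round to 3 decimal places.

Since the prior is uniform, the posterior is proportional to the likelihood:
  T1: 0.086 × 0.18 = 0.01548
  T3: 0.168 × 0.31 = 0.05208
  T5: 0.1 × 0.275 = 0.0275
  T4: 0.378 × 0.0775 = 0.029295
Normalizing constant = 0.124355.
P(T1 | evidence) = 0.01548 / 0.124355 ≈ 0.124.

0.124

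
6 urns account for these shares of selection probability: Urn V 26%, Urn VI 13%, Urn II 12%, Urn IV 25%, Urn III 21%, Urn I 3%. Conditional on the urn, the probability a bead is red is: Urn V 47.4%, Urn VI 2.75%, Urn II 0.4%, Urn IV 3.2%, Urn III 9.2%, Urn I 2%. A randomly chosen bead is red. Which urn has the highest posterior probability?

By Bayes' rule, posterior ∝ prior × likelihood:
  Urn V: 0.26 × 0.474 = 0.12324
  Urn VI: 0.13 × 0.0275 = 0.003575
  Urn II: 0.12 × 0.004 = 0.00048
  Urn IV: 0.25 × 0.032 = 0.008
  Urn III: 0.21 × 0.092 = 0.01932
  Urn I: 0.03 × 0.02 = 0.0006
Sum = 0.155215.
Largest term belongs to Urn V, so Urn V is most probable.

Urn V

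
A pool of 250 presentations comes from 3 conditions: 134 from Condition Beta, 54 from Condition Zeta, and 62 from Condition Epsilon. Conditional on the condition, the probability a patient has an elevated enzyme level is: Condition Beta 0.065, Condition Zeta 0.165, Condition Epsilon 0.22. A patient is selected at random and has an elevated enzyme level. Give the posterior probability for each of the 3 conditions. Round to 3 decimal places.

Unnormalized posteriors (prior × likelihood):
  Condition Beta: 0.536 × 0.065 = 0.03484
  Condition Zeta: 0.216 × 0.165 = 0.03564
  Condition Epsilon: 0.248 × 0.22 = 0.05456
Total = 0.12504.
P(Condition Beta | elevated) = 0.03484/0.12504 ≈ 0.279
P(Condition Zeta | elevated) = 0.03564/0.12504 ≈ 0.285
P(Condition Epsilon | elevated) = 0.05456/0.12504 ≈ 0.436
(Check: 0.279+0.285+0.436 = 1.000.)

Condition Beta 0.279, Condition Zeta 0.285, Condition Epsilon 0.436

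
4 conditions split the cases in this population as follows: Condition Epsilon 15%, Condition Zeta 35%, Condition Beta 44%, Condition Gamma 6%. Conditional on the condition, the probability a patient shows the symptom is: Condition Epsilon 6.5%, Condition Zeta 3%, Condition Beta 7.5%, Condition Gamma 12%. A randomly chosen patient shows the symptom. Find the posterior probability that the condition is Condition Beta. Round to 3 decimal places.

0.546

Compute prior × likelihood for every hypothesis:
  Condition Epsilon: 0.15 × 0.065 = 0.00975
  Condition Zeta: 0.35 × 0.03 = 0.0105
  Condition Beta: 0.44 × 0.075 = 0.033
  Condition Gamma: 0.06 × 0.12 = 0.0072
Total = 0.06045.
P(Condition Beta | evidence) = 0.033 / 0.06045 ≈ 0.546.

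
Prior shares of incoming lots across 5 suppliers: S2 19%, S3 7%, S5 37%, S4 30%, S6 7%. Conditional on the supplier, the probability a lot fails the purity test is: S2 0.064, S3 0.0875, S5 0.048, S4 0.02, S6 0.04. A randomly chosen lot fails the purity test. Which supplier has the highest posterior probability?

S5

Prior × likelihood for each hypothesis:
  S2: 0.19 × 0.064 = 0.01216
  S3: 0.07 × 0.0875 = 0.006125
  S5: 0.37 × 0.048 = 0.01776
  S4: 0.3 × 0.02 = 0.006
  S6: 0.07 × 0.04 = 0.0028
Total = 0.044845.
Largest term belongs to S5, so S5 is most probable.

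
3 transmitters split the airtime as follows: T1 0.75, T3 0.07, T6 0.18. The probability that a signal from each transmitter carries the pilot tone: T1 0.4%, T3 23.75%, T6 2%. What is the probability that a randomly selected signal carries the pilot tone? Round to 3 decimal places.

Prior × likelihood for each hypothesis:
  T1: 0.75 × 0.004 = 0.003
  T3: 0.07 × 0.2375 = 0.016625
  T6: 0.18 × 0.02 = 0.0036
P(pilot) = 0.003 + 0.016625 + 0.0036 = 0.023225 → 0.023.

0.023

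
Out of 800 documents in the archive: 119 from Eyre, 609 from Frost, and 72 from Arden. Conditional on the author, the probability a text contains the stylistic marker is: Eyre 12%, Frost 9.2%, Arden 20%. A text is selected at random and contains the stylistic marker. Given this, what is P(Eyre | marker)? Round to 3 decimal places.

Prior × likelihood for each hypothesis:
  Eyre: 0.14875 × 0.12 = 0.01785
  Frost: 0.76125 × 0.092 = 0.070035
  Arden: 0.09 × 0.2 = 0.018
Sum = 0.105885.
P(Eyre | evidence) = 0.01785 / 0.105885 ≈ 0.169.

0.169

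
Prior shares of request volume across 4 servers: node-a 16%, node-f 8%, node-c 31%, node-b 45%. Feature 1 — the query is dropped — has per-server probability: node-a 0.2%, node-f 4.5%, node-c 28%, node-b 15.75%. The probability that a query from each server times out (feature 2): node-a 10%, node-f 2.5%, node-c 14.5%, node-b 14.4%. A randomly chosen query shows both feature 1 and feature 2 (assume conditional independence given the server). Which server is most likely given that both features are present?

Unnormalized posteriors (prior × likelihood):
  node-a: 0.16 × 0.002 × 0.1 = 0.000032
  node-f: 0.08 × 0.045 × 0.025 = 0.00009
  node-c: 0.31 × 0.28 × 0.145 = 0.012586
  node-b: 0.45 × 0.1575 × 0.144 = 0.010206
Total = 0.022914.
Largest term belongs to node-c, so node-c is most probable.

node-c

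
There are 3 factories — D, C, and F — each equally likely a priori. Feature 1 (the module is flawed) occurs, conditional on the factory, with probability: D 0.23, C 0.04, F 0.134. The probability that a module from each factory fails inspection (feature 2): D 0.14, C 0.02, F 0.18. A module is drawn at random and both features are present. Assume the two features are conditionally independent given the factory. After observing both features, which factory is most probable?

Since the prior is uniform, the posterior is proportional to the likelihood:
  D: 0.23 × 0.14 = 0.0322
  C: 0.04 × 0.02 = 0.0008
  F: 0.134 × 0.18 = 0.02412
Normalizing constant = 0.05712.
Largest term belongs to D, so D is most probable.

D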